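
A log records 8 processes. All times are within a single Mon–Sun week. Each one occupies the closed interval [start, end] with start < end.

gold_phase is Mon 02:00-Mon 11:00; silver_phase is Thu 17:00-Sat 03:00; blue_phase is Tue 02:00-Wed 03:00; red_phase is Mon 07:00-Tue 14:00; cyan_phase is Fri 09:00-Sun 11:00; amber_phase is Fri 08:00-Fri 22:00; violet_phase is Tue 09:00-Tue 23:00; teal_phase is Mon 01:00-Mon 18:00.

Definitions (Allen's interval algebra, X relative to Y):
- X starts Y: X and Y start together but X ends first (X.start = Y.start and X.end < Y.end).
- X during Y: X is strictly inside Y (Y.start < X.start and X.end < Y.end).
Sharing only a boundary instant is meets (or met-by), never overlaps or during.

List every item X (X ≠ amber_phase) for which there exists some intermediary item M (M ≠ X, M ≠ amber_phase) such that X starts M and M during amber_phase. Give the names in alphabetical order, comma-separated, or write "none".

none

Target amber_phase = [Fri 08:00, Fri 22:00].
Intermediaries M with M during amber_phase: none.
Union: none.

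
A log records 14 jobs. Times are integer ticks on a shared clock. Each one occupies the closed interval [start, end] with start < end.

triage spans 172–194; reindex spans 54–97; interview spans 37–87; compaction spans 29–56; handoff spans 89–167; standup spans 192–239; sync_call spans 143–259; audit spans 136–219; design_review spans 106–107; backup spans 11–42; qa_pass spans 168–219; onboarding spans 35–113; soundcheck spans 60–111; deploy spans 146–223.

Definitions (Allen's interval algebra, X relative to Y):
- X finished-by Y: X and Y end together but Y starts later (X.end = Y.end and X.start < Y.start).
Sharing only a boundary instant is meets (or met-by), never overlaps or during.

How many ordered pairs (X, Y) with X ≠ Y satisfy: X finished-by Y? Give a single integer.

Checking all 182 ordered pairs for relation 'finished-by'; matching pairs in alphabetical order:
(audit, qa_pass): audit finished-by qa_pass ✓
Count: 1.

1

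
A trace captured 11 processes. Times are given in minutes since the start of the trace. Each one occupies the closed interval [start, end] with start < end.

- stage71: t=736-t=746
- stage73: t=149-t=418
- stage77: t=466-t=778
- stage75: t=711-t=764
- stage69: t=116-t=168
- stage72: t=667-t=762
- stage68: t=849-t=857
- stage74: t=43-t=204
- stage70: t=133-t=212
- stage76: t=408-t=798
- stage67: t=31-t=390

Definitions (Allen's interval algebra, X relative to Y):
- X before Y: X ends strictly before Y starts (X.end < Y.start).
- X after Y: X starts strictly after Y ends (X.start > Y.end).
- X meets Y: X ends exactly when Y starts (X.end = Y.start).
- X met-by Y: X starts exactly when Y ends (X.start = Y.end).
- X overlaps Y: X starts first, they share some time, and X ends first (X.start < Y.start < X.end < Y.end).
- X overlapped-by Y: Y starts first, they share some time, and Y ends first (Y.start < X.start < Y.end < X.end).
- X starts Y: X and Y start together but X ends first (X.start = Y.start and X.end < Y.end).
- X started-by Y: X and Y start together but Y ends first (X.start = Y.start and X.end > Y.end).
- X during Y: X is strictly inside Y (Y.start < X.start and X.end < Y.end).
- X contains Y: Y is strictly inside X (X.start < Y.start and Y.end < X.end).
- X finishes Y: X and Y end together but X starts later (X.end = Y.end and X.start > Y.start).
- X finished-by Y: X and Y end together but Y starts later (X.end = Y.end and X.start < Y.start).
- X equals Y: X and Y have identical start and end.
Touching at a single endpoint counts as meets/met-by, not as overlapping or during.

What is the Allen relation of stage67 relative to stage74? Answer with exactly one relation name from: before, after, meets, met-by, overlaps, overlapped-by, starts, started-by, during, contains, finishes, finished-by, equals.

contains

stage67 = [t=31, t=390]; stage74 = [t=43, t=204].
Compare endpoints: stage67.start < stage74.start, stage67.start < stage74.end, stage67.end > stage74.start, stage67.end > stage74.end.
That pattern is 'contains'.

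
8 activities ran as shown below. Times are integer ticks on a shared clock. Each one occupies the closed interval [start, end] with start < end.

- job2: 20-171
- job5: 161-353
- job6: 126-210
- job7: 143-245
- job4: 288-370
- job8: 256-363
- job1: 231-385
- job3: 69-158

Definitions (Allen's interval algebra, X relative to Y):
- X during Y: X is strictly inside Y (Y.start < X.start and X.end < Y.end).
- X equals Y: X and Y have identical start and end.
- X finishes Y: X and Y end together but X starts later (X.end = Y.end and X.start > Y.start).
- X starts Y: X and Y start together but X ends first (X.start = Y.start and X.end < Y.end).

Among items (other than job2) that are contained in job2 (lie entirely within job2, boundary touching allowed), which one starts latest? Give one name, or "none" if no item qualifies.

Target job2 = [20, 171].
job1 [231, 385] → after → excluded.
job3 [69, 158] → during → candidate.
job4 [288, 370] → after → excluded.
job5 [161, 353] → overlapped-by → excluded.
job6 [126, 210] → overlapped-by → excluded.
job7 [143, 245] → overlapped-by → excluded.
job8 [256, 363] → after → excluded.
Among candidates, latest start is 69 → job3.

job3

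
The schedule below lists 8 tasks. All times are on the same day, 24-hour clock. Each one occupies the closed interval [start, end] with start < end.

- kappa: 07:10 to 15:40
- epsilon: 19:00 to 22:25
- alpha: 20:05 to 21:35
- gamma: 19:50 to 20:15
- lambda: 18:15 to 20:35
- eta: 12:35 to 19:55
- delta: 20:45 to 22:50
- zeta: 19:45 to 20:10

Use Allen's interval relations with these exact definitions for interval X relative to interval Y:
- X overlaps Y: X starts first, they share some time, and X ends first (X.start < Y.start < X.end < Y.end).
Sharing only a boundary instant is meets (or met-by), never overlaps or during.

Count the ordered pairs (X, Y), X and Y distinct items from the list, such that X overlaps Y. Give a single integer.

12

Checking all 56 ordered pairs for relation 'overlaps'; matching pairs in alphabetical order:
(alpha, delta): alpha overlaps delta ✓
(epsilon, delta): epsilon overlaps delta ✓
(eta, epsilon): eta overlaps epsilon ✓
(eta, gamma): eta overlaps gamma ✓
(eta, lambda): eta overlaps lambda ✓
(eta, zeta): eta overlaps zeta ✓
(gamma, alpha): gamma overlaps alpha ✓
(kappa, eta): kappa overlaps eta ✓
(lambda, alpha): lambda overlaps alpha ✓
(lambda, epsilon): lambda overlaps epsilon ✓
(zeta, alpha): zeta overlaps alpha ✓
(zeta, gamma): zeta overlaps gamma ✓
Count: 12.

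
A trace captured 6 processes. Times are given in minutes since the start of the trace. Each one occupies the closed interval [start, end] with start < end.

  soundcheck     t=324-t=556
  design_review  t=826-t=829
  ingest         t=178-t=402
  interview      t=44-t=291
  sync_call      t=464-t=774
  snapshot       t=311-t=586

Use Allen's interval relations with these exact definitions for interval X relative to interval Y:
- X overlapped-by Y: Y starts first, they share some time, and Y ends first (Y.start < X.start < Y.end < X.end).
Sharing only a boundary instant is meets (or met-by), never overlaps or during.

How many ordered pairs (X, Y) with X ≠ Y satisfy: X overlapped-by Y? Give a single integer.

Checking all 30 ordered pairs for relation 'overlapped-by'; matching pairs in alphabetical order:
(ingest, interview): ingest overlapped-by interview ✓
(snapshot, ingest): snapshot overlapped-by ingest ✓
(soundcheck, ingest): soundcheck overlapped-by ingest ✓
(sync_call, snapshot): sync_call overlapped-by snapshot ✓
(sync_call, soundcheck): sync_call overlapped-by soundcheck ✓
Count: 5.

5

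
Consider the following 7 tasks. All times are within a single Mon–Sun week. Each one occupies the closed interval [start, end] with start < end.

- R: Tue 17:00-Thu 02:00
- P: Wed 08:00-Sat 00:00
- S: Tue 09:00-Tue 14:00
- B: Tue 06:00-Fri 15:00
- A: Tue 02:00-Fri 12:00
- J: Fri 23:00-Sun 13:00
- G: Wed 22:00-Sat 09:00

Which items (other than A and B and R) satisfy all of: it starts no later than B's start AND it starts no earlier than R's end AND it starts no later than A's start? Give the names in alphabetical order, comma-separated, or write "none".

none

Conditions: its start is no later than B's start (X.start <= Tue 06:00) AND its start is no earlier than R's end (X.start >= Thu 02:00) AND its start is no later than A's start (X.start <= Tue 02:00).
G: start Wed 22:00 <= Tue 06:00? ✗; start Wed 22:00 >= Thu 02:00? ✗; start Wed 22:00 <= Tue 02:00? ✗ → no.
J: start Fri 23:00 <= Tue 06:00? ✗; start Fri 23:00 >= Thu 02:00? ✓; start Fri 23:00 <= Tue 02:00? ✗ → no.
P: start Wed 08:00 <= Tue 06:00? ✗; start Wed 08:00 >= Thu 02:00? ✗; start Wed 08:00 <= Tue 02:00? ✗ → no.
S: start Tue 09:00 <= Tue 06:00? ✗; start Tue 09:00 >= Thu 02:00? ✗; start Tue 09:00 <= Tue 02:00? ✗ → no.
Result: none.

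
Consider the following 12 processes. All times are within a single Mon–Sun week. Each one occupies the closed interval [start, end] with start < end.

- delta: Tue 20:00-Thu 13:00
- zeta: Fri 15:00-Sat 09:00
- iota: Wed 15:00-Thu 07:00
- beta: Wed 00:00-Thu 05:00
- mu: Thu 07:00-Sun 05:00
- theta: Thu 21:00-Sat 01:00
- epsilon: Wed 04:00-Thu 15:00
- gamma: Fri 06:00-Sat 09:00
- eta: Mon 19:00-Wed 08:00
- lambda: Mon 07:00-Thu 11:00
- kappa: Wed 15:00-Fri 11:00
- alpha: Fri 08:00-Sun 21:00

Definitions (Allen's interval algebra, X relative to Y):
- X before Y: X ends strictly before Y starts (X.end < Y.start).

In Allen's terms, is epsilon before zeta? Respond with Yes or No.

epsilon = [Wed 04:00, Thu 15:00], zeta = [Fri 15:00, Sat 09:00].
Actual relation of epsilon to zeta: before.
Asked whether 'before' holds → Yes.

Yes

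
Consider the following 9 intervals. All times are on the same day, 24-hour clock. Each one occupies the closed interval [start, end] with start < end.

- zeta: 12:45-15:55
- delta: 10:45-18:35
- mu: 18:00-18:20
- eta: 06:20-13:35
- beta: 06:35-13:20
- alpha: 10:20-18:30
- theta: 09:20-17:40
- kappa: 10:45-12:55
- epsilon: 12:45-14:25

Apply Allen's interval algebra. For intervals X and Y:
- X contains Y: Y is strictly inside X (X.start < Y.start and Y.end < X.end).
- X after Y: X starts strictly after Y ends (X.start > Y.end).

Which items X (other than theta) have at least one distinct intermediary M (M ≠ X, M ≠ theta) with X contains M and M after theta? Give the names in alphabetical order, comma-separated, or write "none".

alpha, delta

Target theta = [09:20, 17:40].
Intermediaries M with M after theta: mu.
Via mu — items with X contains mu: alpha, delta.
Union: alpha, delta.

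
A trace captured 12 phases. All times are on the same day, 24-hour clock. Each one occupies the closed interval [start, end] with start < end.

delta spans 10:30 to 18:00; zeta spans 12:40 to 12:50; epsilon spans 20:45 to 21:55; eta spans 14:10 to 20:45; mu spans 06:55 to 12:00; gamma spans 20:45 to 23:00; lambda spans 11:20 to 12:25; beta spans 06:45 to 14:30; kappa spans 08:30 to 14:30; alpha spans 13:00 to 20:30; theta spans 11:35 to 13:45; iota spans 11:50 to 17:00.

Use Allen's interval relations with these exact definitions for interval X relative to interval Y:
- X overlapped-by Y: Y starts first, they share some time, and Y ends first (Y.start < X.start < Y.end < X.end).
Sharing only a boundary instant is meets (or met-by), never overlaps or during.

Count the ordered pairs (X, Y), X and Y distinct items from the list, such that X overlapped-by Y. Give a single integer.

Checking all 132 ordered pairs for relation 'overlapped-by'; matching pairs in alphabetical order:
(alpha, beta): alpha overlapped-by beta ✓
(alpha, delta): alpha overlapped-by delta ✓
(alpha, iota): alpha overlapped-by iota ✓
(alpha, kappa): alpha overlapped-by kappa ✓
(alpha, theta): alpha overlapped-by theta ✓
(delta, beta): delta overlapped-by beta ✓
(delta, kappa): delta overlapped-by kappa ✓
(delta, mu): delta overlapped-by mu ✓
(eta, alpha): eta overlapped-by alpha ✓
(eta, beta): eta overlapped-by beta ✓
(eta, delta): eta overlapped-by delta ✓
(eta, iota): eta overlapped-by iota ✓
(eta, kappa): eta overlapped-by kappa ✓
(iota, beta): iota overlapped-by beta ✓
(iota, kappa): iota overlapped-by kappa ✓
(iota, lambda): iota overlapped-by lambda ✓
(iota, mu): iota overlapped-by mu ✓
(iota, theta): iota overlapped-by theta ✓
(kappa, mu): kappa overlapped-by mu ✓
(lambda, mu): lambda overlapped-by mu ✓
(theta, lambda): theta overlapped-by lambda ✓
(theta, mu): theta overlapped-by mu ✓
Count: 22.

22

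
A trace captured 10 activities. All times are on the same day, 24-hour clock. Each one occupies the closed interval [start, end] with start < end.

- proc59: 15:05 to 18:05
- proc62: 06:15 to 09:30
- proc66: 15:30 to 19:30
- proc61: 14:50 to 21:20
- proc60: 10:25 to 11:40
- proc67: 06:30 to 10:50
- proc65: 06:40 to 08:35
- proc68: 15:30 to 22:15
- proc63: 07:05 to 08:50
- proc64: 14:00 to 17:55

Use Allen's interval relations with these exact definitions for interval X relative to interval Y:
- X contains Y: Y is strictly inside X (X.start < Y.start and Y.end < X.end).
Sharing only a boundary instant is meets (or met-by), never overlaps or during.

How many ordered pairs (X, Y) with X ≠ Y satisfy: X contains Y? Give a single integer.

6

Checking all 90 ordered pairs for relation 'contains'; matching pairs in alphabetical order:
(proc61, proc59): proc61 contains proc59 ✓
(proc61, proc66): proc61 contains proc66 ✓
(proc62, proc63): proc62 contains proc63 ✓
(proc62, proc65): proc62 contains proc65 ✓
(proc67, proc63): proc67 contains proc63 ✓
(proc67, proc65): proc67 contains proc65 ✓
Count: 6.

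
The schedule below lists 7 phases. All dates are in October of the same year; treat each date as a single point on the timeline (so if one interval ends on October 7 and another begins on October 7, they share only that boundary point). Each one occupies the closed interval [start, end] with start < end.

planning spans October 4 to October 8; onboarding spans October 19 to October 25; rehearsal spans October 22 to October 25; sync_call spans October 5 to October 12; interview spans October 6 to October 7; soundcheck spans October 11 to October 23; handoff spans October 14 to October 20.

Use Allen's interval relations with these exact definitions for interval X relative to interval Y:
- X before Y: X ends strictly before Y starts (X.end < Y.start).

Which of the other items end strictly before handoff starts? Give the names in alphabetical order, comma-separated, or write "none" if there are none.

Target handoff = [October 14, October 20].
interview [October 6, October 7] → before → yes.
onboarding [October 19, October 25] → overlapped-by → no.
planning [October 4, October 8] → before → yes.
rehearsal [October 22, October 25] → after → no.
soundcheck [October 11, October 23] → contains → no.
sync_call [October 5, October 12] → before → yes.
Result: interview, planning, sync_call.

interview, planning, sync_call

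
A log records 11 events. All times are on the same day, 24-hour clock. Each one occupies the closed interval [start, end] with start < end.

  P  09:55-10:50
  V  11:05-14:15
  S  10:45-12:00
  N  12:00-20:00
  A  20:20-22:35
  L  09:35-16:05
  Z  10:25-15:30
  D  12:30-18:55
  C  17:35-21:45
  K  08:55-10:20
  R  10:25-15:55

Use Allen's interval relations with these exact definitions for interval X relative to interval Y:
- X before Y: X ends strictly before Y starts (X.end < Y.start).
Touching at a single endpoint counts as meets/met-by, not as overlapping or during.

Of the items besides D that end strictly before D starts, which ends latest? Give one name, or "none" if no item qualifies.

S

Target D = [12:30, 18:55].
A [20:20, 22:35] → after → excluded.
C [17:35, 21:45] → overlapped-by → excluded.
K [08:55, 10:20] → before → candidate.
L [09:35, 16:05] → overlaps → excluded.
N [12:00, 20:00] → contains → excluded.
P [09:55, 10:50] → before → candidate.
R [10:25, 15:55] → overlaps → excluded.
S [10:45, 12:00] → before → candidate.
V [11:05, 14:15] → overlaps → excluded.
Z [10:25, 15:30] → overlaps → excluded.
Among candidates, latest end is 12:00 → S.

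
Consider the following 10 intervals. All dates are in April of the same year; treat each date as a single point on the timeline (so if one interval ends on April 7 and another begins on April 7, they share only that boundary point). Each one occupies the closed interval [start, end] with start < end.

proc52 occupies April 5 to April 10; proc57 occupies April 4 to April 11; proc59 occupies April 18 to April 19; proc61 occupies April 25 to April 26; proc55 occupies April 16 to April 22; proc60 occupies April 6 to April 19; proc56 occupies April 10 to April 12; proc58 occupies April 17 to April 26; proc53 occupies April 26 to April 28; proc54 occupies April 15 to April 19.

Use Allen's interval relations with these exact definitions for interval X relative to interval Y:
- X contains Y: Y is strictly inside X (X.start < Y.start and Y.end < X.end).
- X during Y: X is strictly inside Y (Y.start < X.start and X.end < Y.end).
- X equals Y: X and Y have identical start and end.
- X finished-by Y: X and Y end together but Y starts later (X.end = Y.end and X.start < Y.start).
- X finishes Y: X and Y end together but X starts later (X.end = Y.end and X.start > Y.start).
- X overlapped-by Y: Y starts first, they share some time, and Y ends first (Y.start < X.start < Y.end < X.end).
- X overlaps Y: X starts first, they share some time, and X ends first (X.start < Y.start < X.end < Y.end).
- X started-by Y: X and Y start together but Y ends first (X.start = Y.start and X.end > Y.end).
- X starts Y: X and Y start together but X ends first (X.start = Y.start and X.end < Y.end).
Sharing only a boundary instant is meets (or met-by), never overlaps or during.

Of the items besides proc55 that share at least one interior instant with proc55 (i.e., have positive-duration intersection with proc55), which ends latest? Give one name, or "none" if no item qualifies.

Target proc55 = [April 16, April 22].
proc52 [April 5, April 10] → before → excluded.
proc53 [April 26, April 28] → after → excluded.
proc54 [April 15, April 19] → overlaps → candidate.
proc56 [April 10, April 12] → before → excluded.
proc57 [April 4, April 11] → before → excluded.
proc58 [April 17, April 26] → overlapped-by → candidate.
proc59 [April 18, April 19] → during → candidate.
proc60 [April 6, April 19] → overlaps → candidate.
proc61 [April 25, April 26] → after → excluded.
Among candidates, latest end is April 26 → proc58.

proc58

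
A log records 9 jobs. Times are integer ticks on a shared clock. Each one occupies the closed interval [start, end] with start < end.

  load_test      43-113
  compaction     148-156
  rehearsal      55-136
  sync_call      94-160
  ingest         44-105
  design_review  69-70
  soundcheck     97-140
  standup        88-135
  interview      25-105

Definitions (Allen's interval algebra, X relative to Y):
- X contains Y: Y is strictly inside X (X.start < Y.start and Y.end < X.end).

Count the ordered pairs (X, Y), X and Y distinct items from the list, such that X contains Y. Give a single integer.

Checking all 72 ordered pairs for relation 'contains'; matching pairs in alphabetical order:
(ingest, design_review): ingest contains design_review ✓
(interview, design_review): interview contains design_review ✓
(load_test, design_review): load_test contains design_review ✓
(load_test, ingest): load_test contains ingest ✓
(rehearsal, design_review): rehearsal contains design_review ✓
(rehearsal, standup): rehearsal contains standup ✓
(sync_call, compaction): sync_call contains compaction ✓
(sync_call, soundcheck): sync_call contains soundcheck ✓
Count: 8.

8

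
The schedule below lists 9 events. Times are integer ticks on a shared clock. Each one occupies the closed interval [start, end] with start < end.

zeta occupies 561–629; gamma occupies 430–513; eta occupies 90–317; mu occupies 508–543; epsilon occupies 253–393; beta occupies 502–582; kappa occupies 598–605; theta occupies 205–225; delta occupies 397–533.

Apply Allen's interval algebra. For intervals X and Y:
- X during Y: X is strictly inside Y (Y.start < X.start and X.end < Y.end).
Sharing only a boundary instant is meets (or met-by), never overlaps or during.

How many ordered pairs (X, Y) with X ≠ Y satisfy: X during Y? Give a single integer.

4

Checking all 72 ordered pairs for relation 'during'; matching pairs in alphabetical order:
(gamma, delta): gamma during delta ✓
(kappa, zeta): kappa during zeta ✓
(mu, beta): mu during beta ✓
(theta, eta): theta during eta ✓
Count: 4.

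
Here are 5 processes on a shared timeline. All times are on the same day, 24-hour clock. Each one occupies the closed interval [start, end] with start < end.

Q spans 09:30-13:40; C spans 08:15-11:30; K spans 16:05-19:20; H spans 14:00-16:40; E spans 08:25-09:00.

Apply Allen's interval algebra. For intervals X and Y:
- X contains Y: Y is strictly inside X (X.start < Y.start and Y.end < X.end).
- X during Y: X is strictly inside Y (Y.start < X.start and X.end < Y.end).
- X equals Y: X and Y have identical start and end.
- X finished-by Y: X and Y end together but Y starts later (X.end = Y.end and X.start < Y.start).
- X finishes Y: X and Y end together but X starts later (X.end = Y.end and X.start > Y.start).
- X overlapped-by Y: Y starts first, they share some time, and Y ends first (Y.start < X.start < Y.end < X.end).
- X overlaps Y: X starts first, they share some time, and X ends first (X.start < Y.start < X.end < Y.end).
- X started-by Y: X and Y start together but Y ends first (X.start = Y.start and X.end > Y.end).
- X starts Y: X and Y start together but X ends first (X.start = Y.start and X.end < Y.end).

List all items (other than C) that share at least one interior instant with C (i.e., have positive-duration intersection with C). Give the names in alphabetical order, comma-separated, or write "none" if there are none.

E, Q

Target C = [08:15, 11:30].
E [08:25, 09:00] → during → yes.
H [14:00, 16:40] → after → no.
K [16:05, 19:20] → after → no.
Q [09:30, 13:40] → overlapped-by → yes.
Result: E, Q.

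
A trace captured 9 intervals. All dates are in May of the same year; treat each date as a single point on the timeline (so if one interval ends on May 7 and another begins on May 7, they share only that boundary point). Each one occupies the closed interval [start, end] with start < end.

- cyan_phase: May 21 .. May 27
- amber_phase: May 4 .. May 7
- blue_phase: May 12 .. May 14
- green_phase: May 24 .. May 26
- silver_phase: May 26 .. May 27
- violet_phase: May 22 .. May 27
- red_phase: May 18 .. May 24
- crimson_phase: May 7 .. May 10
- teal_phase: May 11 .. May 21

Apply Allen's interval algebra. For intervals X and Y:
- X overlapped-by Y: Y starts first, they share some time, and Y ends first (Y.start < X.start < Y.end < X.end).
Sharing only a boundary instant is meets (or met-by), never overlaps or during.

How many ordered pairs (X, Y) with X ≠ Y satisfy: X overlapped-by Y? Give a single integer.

Checking all 72 ordered pairs for relation 'overlapped-by'; matching pairs in alphabetical order:
(cyan_phase, red_phase): cyan_phase overlapped-by red_phase ✓
(red_phase, teal_phase): red_phase overlapped-by teal_phase ✓
(violet_phase, red_phase): violet_phase overlapped-by red_phase ✓
Count: 3.

3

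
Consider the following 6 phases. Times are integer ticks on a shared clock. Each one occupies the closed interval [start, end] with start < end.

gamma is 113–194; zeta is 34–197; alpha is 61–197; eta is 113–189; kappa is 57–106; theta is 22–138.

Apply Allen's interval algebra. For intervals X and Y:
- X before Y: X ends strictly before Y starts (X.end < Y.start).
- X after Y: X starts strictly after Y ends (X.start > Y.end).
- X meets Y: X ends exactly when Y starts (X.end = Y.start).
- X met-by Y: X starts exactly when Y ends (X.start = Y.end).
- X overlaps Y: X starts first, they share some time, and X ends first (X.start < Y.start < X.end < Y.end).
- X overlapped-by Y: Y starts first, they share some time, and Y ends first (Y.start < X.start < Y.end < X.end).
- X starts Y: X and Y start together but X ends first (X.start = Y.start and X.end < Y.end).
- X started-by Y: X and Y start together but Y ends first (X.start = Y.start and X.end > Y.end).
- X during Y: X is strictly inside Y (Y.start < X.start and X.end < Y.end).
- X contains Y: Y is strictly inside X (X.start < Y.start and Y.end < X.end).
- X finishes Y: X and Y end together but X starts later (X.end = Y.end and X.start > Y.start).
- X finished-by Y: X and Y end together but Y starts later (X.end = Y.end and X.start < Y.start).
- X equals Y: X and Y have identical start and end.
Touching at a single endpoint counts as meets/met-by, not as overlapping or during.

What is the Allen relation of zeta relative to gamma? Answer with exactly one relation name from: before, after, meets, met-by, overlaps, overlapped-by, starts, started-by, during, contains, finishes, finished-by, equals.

zeta = [34, 197]; gamma = [113, 194].
Compare endpoints: zeta.start < gamma.start, zeta.start < gamma.end, zeta.end > gamma.start, zeta.end > gamma.end.
That pattern is 'contains'.

contains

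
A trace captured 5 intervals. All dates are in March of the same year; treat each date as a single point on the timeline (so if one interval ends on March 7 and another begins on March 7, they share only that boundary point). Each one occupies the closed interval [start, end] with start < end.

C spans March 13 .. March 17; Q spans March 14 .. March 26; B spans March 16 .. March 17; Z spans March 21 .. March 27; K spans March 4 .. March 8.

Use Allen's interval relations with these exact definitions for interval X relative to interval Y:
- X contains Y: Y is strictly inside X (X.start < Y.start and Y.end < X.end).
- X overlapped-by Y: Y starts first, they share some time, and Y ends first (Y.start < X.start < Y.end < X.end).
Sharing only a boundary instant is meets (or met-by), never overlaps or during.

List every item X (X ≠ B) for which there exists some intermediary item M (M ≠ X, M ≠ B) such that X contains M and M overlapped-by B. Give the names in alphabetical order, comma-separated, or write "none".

none

Target B = [March 16, March 17].
Intermediaries M with M overlapped-by B: none.
Union: none.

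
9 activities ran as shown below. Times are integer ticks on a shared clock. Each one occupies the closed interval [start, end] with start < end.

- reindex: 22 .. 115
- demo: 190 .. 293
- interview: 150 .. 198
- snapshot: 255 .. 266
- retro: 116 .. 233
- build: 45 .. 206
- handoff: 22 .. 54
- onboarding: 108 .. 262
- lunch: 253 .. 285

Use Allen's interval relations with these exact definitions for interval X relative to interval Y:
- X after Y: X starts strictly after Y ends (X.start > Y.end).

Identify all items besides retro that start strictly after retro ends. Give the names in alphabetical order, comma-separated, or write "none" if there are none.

Target retro = [116, 233].
build [45, 206] → overlaps → no.
demo [190, 293] → overlapped-by → no.
handoff [22, 54] → before → no.
interview [150, 198] → during → no.
lunch [253, 285] → after → yes.
onboarding [108, 262] → contains → no.
reindex [22, 115] → before → no.
snapshot [255, 266] → after → yes.
Result: lunch, snapshot.

lunch, snapshot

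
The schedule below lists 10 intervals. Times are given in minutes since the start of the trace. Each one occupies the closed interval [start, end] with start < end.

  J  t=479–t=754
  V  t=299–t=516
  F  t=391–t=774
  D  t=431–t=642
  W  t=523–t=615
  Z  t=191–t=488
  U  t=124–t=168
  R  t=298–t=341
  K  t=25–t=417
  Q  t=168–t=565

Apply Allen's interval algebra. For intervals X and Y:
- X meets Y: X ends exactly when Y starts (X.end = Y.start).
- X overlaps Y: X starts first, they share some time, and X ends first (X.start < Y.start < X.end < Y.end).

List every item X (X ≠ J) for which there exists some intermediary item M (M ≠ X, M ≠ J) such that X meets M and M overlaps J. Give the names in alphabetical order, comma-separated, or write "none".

Target J = [t=479, t=754].
Intermediaries M with M overlaps J: D, Q, V, Z.
Via D — items with X meets D: none.
Via Q — items with X meets Q: U.
Via V — items with X meets V: none.
Via Z — items with X meets Z: none.
Union: U.

U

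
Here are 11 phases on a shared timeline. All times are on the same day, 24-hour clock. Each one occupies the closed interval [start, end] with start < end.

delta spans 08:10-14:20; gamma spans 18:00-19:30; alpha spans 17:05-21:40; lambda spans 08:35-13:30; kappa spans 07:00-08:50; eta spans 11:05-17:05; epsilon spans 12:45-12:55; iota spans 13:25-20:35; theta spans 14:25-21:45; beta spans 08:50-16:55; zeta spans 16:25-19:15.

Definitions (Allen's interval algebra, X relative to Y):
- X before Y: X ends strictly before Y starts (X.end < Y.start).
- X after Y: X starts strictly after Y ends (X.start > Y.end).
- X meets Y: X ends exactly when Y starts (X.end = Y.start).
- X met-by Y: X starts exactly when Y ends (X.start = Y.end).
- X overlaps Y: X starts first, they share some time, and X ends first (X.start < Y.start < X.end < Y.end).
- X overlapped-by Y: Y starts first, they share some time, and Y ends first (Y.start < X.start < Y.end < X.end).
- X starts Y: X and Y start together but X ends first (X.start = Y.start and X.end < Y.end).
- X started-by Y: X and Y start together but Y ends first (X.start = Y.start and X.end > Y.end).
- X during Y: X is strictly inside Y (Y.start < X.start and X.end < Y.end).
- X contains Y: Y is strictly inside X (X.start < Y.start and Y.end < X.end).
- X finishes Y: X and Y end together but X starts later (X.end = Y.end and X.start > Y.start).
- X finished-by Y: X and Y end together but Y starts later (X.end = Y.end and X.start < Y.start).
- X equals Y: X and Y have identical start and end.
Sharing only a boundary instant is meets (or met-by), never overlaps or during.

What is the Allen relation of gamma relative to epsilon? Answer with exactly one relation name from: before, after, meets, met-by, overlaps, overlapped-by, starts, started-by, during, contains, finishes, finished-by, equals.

after

gamma = [18:00, 19:30]; epsilon = [12:45, 12:55].
Compare endpoints: gamma.start > epsilon.start, gamma.start > epsilon.end, gamma.end > epsilon.start, gamma.end > epsilon.end.
That pattern is 'after'.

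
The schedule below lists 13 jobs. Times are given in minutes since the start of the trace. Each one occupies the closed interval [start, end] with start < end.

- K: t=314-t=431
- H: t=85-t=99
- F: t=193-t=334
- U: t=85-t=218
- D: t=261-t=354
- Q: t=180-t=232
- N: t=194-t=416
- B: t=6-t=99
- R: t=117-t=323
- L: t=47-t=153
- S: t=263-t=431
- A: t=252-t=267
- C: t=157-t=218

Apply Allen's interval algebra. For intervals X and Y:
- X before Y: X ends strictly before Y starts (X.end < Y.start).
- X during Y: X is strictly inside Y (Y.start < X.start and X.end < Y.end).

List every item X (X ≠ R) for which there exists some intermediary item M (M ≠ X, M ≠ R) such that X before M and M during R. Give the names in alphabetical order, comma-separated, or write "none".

B, C, H, L, Q, U

Target R = [t=117, t=323].
Intermediaries M with M during R: A, C, Q.
Via A — items with X before A: B, C, H, L, Q, U.
Via C — items with X before C: B, H, L.
Via Q — items with X before Q: B, H, L.
Union: B, C, H, L, Q, U.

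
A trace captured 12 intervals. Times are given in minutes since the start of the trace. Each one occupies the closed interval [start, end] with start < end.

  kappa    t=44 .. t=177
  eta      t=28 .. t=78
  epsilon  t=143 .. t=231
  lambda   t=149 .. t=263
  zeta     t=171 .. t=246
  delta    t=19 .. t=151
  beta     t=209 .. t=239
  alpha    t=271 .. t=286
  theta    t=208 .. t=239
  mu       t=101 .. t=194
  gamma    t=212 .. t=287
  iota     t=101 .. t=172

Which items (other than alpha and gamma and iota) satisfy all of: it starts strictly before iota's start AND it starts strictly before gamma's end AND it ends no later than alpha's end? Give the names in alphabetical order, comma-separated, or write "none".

delta, eta, kappa

Conditions: its start is strictly before iota's start (X.start < t=101) AND its start is strictly before gamma's end (X.start < t=287) AND its end is no later than alpha's end (X.end <= t=286).
beta: start t=209 < t=101? ✗; start t=209 < t=287? ✓; end t=239 <= t=286? ✓ → no.
delta: start t=19 < t=101? ✓; start t=19 < t=287? ✓; end t=151 <= t=286? ✓ → yes.
epsilon: start t=143 < t=101? ✗; start t=143 < t=287? ✓; end t=231 <= t=286? ✓ → no.
eta: start t=28 < t=101? ✓; start t=28 < t=287? ✓; end t=78 <= t=286? ✓ → yes.
kappa: start t=44 < t=101? ✓; start t=44 < t=287? ✓; end t=177 <= t=286? ✓ → yes.
lambda: start t=149 < t=101? ✗; start t=149 < t=287? ✓; end t=263 <= t=286? ✓ → no.
mu: start t=101 < t=101? ✗; start t=101 < t=287? ✓; end t=194 <= t=286? ✓ → no.
theta: start t=208 < t=101? ✗; start t=208 < t=287? ✓; end t=239 <= t=286? ✓ → no.
zeta: start t=171 < t=101? ✗; start t=171 < t=287? ✓; end t=246 <= t=286? ✓ → no.
Result: delta, eta, kappa.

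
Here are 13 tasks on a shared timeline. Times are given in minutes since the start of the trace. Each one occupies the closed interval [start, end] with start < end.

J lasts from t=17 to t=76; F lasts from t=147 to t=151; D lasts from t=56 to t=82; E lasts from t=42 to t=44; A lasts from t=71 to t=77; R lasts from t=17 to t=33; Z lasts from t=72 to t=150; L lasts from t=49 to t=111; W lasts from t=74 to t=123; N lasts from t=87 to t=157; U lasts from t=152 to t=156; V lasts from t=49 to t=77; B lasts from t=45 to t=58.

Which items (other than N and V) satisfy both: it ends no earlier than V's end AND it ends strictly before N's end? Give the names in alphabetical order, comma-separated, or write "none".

Conditions: its end is no earlier than V's end (X.end >= t=77) AND its end is strictly before N's end (X.end < t=157).
A: end t=77 >= t=77? ✓; end t=77 < t=157? ✓ → yes.
B: end t=58 >= t=77? ✗; end t=58 < t=157? ✓ → no.
D: end t=82 >= t=77? ✓; end t=82 < t=157? ✓ → yes.
E: end t=44 >= t=77? ✗; end t=44 < t=157? ✓ → no.
F: end t=151 >= t=77? ✓; end t=151 < t=157? ✓ → yes.
J: end t=76 >= t=77? ✗; end t=76 < t=157? ✓ → no.
L: end t=111 >= t=77? ✓; end t=111 < t=157? ✓ → yes.
R: end t=33 >= t=77? ✗; end t=33 < t=157? ✓ → no.
U: end t=156 >= t=77? ✓; end t=156 < t=157? ✓ → yes.
W: end t=123 >= t=77? ✓; end t=123 < t=157? ✓ → yes.
Z: end t=150 >= t=77? ✓; end t=150 < t=157? ✓ → yes.
Result: A, D, F, L, U, W, Z.

A, D, F, L, U, W, Z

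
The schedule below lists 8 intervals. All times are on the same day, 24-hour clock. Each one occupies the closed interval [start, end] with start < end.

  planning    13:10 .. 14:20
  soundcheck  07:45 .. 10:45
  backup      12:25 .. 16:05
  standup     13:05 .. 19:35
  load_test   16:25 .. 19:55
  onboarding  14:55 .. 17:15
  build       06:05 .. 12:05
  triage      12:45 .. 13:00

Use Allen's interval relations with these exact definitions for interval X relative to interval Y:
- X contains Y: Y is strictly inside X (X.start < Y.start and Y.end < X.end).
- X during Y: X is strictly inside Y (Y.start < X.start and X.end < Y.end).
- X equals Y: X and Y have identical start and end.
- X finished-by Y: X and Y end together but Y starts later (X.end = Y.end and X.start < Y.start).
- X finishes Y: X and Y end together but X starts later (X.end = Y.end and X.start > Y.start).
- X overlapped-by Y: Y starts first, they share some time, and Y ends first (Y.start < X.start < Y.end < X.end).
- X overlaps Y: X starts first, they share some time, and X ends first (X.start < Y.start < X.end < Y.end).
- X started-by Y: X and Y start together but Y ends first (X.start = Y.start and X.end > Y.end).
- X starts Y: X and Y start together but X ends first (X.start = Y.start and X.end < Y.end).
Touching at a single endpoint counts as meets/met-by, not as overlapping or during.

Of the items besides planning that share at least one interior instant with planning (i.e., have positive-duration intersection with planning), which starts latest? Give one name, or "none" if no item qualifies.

standup

Target planning = [13:10, 14:20].
backup [12:25, 16:05] → contains → candidate.
build [06:05, 12:05] → before → excluded.
load_test [16:25, 19:55] → after → excluded.
onboarding [14:55, 17:15] → after → excluded.
soundcheck [07:45, 10:45] → before → excluded.
standup [13:05, 19:35] → contains → candidate.
triage [12:45, 13:00] → before → excluded.
Among candidates, latest start is 13:05 → standup.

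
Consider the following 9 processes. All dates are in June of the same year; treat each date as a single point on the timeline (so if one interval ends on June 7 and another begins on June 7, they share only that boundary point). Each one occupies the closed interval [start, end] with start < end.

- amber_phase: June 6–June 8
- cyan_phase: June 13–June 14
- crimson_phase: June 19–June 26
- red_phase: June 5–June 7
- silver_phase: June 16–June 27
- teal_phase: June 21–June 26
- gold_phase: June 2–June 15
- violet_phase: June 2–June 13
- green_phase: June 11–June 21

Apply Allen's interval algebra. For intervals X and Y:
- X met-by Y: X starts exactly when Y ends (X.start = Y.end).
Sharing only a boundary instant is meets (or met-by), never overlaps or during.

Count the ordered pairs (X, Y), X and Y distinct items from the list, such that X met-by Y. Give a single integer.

2

Checking all 72 ordered pairs for relation 'met-by'; matching pairs in alphabetical order:
(cyan_phase, violet_phase): cyan_phase met-by violet_phase ✓
(teal_phase, green_phase): teal_phase met-by green_phase ✓
Count: 2.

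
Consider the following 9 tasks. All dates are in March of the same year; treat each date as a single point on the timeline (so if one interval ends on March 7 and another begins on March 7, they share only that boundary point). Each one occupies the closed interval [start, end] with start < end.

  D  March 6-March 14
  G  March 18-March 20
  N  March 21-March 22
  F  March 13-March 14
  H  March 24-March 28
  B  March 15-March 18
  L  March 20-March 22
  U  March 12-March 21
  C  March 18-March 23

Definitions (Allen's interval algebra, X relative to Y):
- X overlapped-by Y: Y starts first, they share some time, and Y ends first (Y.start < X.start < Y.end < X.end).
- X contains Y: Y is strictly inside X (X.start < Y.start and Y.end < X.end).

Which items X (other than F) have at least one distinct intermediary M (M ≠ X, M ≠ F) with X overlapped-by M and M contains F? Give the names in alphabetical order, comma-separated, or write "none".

C, L

Target F = [March 13, March 14].
Intermediaries M with M contains F: U.
Via U — items with X overlapped-by U: C, L.
Union: C, L.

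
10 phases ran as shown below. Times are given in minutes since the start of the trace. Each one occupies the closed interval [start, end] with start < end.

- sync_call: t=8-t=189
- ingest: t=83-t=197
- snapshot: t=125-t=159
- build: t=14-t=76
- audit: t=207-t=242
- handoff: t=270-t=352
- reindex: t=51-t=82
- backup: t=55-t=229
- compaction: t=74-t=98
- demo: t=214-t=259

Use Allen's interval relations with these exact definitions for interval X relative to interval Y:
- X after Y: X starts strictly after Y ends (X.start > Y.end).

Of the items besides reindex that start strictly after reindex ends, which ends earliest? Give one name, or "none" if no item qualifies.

Target reindex = [t=51, t=82].
audit [t=207, t=242] → after → candidate.
backup [t=55, t=229] → overlapped-by → excluded.
build [t=14, t=76] → overlaps → excluded.
compaction [t=74, t=98] → overlapped-by → excluded.
demo [t=214, t=259] → after → candidate.
handoff [t=270, t=352] → after → candidate.
ingest [t=83, t=197] → after → candidate.
snapshot [t=125, t=159] → after → candidate.
sync_call [t=8, t=189] → contains → excluded.
Among candidates, earliest end is t=159 → snapshot.

snapshot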